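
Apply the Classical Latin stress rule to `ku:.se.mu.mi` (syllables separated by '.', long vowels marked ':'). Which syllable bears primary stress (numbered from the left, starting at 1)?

2

Classical Latin: stress the penult if heavy (long vowel or closed), else the antepenult.
Weights: 2 se L, 3 mu L, 4 mi L.
The penult (syllable 3, mu) is light, so stress falls on the antepenult (syllable 2, se).
Stress on syllable 2: ku:.ˈse.mu.mi.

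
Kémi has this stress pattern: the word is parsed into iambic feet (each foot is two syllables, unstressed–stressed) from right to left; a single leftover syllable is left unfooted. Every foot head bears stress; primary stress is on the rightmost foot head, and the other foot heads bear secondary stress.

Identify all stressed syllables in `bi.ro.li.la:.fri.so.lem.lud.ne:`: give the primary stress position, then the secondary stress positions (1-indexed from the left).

Parse right to left into iambic (σˈσ) feet: bi (ro.ˈli) (la:.ˈfri) (so.ˈlem) (lud.ˈne:). Syllable 1 is left unfooted.
Foot heads (stressed positions): 3, 5, 7, 9.
End Rule Rightmost: primary stress on the rightmost head = syllable 9.
Secondary stress on 3, 5, 7: bi.ro.ˌli.la:.ˌfri.so.ˌlem.lud.ˈne:.

primary 9, secondary 3, 5, 7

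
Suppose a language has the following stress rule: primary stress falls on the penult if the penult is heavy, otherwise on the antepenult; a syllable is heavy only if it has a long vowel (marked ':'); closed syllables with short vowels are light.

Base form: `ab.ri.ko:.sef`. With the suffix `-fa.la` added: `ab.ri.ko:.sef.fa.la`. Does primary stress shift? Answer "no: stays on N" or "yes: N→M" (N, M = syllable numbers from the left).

yes: 3→4

Base `ab.ri.ko:.sef` (4 syllables):
  Weights: 2 ri L, 3 ko: H, 4 sef L.
  The penult (syllable 3, ko:) is heavy, so it takes stress.
  → primary stress on syllable 3.
Suffixed `ab.ri.ko:.sef.fa.la` (6 syllables):
  Weights: 4 sef L, 5 fa L, 6 la L.
  The penult (syllable 5, fa) is light, so stress falls on the antepenult (syllable 4, sef).
  → primary stress on syllable 4.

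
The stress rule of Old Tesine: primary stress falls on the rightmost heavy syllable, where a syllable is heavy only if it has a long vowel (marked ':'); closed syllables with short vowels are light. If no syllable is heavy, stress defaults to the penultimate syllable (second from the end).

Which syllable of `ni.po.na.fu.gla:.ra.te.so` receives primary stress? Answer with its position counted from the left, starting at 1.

5

Weights: 1 ni L, 2 po L, 3 na L, 4 fu L, 5 gla: H, 6 ra L, 7 te L, 8 so L.
Heavy syllables in the domain: 5. The rightmost is syllable 5 (gla:).
Primary stress: syllable 5 → ni.po.na.fu.ˈgla:.ra.te.so.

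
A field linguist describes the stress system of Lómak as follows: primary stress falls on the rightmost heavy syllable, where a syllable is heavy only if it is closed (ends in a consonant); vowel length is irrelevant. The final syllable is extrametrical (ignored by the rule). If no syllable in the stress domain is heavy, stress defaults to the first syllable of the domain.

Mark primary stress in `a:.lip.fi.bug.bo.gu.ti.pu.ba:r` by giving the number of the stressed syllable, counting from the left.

The final syllable (9, ba:r) is extrametrical; the stress domain is syllables 1–8.
Weights: 1 a: L, 2 lip H, 3 fi L, 4 bug H, 5 bo L, 6 gu L, 7 ti L, 8 pu L.
Heavy syllables in the domain: 2, 4. The rightmost is syllable 4 (bug).
Primary stress: syllable 4 → a:.lip.fi.ˈbug.bo.gu.ti.pu.ba:r.

4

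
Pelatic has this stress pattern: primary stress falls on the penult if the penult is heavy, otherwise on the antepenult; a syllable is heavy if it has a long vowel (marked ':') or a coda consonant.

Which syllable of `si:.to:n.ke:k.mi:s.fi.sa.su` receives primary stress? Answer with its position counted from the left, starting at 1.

Weights: 5 fi L, 6 sa L, 7 su L.
The penult (syllable 6, sa) is light, so stress falls on the antepenult (syllable 5, fi).
Primary stress: syllable 5 → si:.to:n.ke:k.mi:s.ˈfi.sa.su.

5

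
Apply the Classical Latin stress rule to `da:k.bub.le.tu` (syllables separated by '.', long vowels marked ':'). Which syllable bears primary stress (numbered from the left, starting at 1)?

Classical Latin: stress the penult if heavy (long vowel or closed), else the antepenult.
Weights: 2 bub H, 3 le L, 4 tu L.
The penult (syllable 3, le) is light, so stress falls on the antepenult (syllable 2, bub).
Stress on syllable 2: da:k.ˈbub.le.tu.

2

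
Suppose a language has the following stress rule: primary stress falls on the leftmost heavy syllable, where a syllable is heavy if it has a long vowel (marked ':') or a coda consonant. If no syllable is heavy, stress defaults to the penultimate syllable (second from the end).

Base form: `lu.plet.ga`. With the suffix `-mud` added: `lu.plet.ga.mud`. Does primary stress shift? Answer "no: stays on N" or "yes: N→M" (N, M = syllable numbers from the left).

no: stays on 2

Base `lu.plet.ga` (3 syllables):
  Weights: 1 lu L, 2 plet H, 3 ga L.
  Heavy syllables in the domain: 2. The leftmost is syllable 2 (plet).
  → primary stress on syllable 2.
Suffixed `lu.plet.ga.mud` (4 syllables):
  Weights: 1 lu L, 2 plet H, 3 ga L, 4 mud H.
  Heavy syllables in the domain: 2, 4. The leftmost is syllable 2 (plet).
  → primary stress on syllable 2.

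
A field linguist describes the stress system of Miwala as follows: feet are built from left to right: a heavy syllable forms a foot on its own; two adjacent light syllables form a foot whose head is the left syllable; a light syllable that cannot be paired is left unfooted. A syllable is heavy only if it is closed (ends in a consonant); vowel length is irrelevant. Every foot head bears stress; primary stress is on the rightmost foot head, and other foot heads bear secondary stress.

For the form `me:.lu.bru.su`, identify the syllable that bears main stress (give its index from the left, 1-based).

Weights: 1 me: L, 2 lu L, 3 bru L, 4 su L.
Parse left to right (heavy = foot alone; LL = one foot; stranded L unfooted): (ˈme:.lu) (ˈbru.su).
Foot heads: 1, 3.
Primary stress on the rightmost head = syllable 3.
Primary stress: syllable 3 → me:.lu.ˈbru.su.

3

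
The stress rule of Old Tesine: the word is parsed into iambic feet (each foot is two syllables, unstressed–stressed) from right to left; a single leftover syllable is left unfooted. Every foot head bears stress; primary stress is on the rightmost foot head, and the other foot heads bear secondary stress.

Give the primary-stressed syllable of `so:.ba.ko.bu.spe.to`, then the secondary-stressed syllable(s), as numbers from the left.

primary 6, secondary 2, 4

Parse right to left into iambic (σˈσ) feet: (so:.ˈba) (ko.ˈbu) (spe.ˈto).
Foot heads (stressed positions): 2, 4, 6.
End Rule Rightmost: primary stress on the rightmost head = syllable 6.
Secondary stress on 2, 4: so:.ˌba.ko.ˌbu.spe.ˈto.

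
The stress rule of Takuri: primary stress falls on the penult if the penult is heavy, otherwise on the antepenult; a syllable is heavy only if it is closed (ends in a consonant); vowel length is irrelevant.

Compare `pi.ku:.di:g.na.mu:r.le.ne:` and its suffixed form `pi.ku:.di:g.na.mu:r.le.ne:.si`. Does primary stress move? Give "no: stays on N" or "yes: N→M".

Base `pi.ku:.di:g.na.mu:r.le.ne:` (7 syllables):
  Weights: 5 mu:r H, 6 le L, 7 ne: L.
  The penult (syllable 6, le) is light, so stress falls on the antepenult (syllable 5, mu:r).
  → primary stress on syllable 5.
Suffixed `pi.ku:.di:g.na.mu:r.le.ne:.si` (8 syllables):
  Weights: 6 le L, 7 ne: L, 8 si L.
  The penult (syllable 7, ne:) is light, so stress falls on the antepenult (syllable 6, le).
  → primary stress on syllable 6.

yes: 5→6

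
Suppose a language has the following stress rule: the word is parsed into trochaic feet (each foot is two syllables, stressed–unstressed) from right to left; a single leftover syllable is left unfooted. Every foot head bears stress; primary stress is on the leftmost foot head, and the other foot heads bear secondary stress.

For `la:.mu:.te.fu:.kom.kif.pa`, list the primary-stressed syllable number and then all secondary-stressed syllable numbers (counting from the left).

Parse right to left into trochaic (ˈσσ) feet: la: (ˈmu:.te) (ˈfu:.kom) (ˈkif.pa). Syllable 1 is left unfooted.
Foot heads (stressed positions): 2, 4, 6.
End Rule Leftmost: primary stress on the leftmost head = syllable 2.
Secondary stress on 4, 6: la:.ˈmu:.te.ˌfu:.kom.ˌkif.pa.

primary 2, secondary 4, 6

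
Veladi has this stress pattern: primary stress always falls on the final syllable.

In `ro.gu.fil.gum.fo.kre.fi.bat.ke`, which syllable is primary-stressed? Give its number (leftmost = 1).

9

The word has 9 syllables; the final syllable is syllable 9 (ke).
Primary stress: syllable 9 → ro.gu.fil.gum.fo.kre.fi.bat.ˈke.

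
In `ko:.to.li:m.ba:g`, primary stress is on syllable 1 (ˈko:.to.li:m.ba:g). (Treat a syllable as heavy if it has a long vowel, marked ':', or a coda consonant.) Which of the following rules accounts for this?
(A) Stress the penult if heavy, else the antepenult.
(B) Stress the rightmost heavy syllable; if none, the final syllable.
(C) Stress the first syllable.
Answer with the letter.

C

Rule A → syllable 3 (observed: 1).
Rule B → syllable 4 (observed: 1).
Rule C → syllable 1 ✓.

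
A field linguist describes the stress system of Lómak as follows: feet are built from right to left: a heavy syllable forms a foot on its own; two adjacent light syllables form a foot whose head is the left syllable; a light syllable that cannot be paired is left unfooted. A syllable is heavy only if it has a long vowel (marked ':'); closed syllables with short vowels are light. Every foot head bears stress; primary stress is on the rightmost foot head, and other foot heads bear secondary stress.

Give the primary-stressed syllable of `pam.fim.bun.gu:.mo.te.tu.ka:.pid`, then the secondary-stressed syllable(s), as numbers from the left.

Weights: 1 pam L, 2 fim L, 3 bun L, 4 gu: H, 5 mo L, 6 te L, 7 tu L, 8 ka: H, 9 pid L.
Parse right to left (heavy = foot alone; LL = one foot; stranded L unfooted): pam (ˈfim.bun) (ˈgu:) mo (ˈte.tu) (ˈka:) pid.
Foot heads: 2, 4, 6, 8.
Primary stress on the rightmost head = syllable 8.
Secondary stress on 2, 4, 6: pam.ˌfim.bun.ˌgu:.mo.ˌte.tu.ˈka:.pid.

primary 8, secondary 2, 4, 6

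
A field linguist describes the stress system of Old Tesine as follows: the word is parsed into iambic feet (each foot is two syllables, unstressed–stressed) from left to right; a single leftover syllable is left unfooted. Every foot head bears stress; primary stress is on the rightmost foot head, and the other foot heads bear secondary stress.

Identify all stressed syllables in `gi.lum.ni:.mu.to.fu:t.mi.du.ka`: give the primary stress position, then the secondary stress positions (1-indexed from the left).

primary 8, secondary 2, 4, 6

Parse left to right into iambic (σˈσ) feet: (gi.ˈlum) (ni:.ˈmu) (to.ˈfu:t) (mi.ˈdu) ka. Syllable 9 is left unfooted.
Foot heads (stressed positions): 2, 4, 6, 8.
End Rule Rightmost: primary stress on the rightmost head = syllable 8.
Secondary stress on 2, 4, 6: gi.ˌlum.ni:.ˌmu.to.ˌfu:t.mi.ˈdu.ka.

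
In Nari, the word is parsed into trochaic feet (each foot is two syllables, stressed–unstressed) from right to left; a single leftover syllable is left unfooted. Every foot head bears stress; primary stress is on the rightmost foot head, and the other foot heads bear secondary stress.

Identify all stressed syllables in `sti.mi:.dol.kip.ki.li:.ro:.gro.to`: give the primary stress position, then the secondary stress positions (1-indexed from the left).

primary 8, secondary 2, 4, 6

Parse right to left into trochaic (ˈσσ) feet: sti (ˈmi:.dol) (ˈkip.ki) (ˈli:.ro:) (ˈgro.to). Syllable 1 is left unfooted.
Foot heads (stressed positions): 2, 4, 6, 8.
End Rule Rightmost: primary stress on the rightmost head = syllable 8.
Secondary stress on 2, 4, 6: sti.ˌmi:.dol.ˌkip.ki.ˌli:.ro:.ˈgro.to.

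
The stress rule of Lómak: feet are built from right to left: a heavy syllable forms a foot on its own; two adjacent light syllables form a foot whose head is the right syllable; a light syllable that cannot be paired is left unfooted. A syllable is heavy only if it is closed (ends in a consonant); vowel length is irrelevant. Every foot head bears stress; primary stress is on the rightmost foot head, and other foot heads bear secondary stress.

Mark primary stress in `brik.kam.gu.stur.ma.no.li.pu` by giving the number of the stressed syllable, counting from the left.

8

Weights: 1 brik H, 2 kam H, 3 gu L, 4 stur H, 5 ma L, 6 no L, 7 li L, 8 pu L.
Parse right to left (heavy = foot alone; LL = one foot; stranded L unfooted): (ˈbrik) (ˈkam) gu (ˈstur) (ma.ˈno) (li.ˈpu).
Foot heads: 1, 2, 4, 6, 8.
Primary stress on the rightmost head = syllable 8.
Primary stress: syllable 8 → brik.kam.gu.stur.ma.no.li.ˈpu.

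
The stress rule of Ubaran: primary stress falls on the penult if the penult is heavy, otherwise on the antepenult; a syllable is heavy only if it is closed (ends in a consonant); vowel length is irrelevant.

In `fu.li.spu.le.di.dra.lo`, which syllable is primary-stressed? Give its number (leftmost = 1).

Weights: 5 di L, 6 dra L, 7 lo L.
The penult (syllable 6, dra) is light, so stress falls on the antepenult (syllable 5, di).
Primary stress: syllable 5 → fu.li.spu.le.ˈdi.dra.lo.

5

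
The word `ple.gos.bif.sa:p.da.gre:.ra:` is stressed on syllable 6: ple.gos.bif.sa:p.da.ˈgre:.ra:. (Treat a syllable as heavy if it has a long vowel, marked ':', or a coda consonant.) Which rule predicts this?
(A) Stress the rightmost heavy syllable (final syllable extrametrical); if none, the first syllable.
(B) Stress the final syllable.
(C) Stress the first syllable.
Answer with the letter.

A

Rule A → syllable 6 ✓.
Rule B → syllable 7 (observed: 6).
Rule C → syllable 1 (observed: 6).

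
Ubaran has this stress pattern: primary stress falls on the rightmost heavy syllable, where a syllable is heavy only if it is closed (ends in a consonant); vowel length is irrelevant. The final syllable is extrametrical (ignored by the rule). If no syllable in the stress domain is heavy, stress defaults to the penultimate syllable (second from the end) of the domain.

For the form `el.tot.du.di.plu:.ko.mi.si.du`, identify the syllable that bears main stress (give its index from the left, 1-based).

The final syllable (9, du) is extrametrical; the stress domain is syllables 1–8.
Weights: 1 el H, 2 tot H, 3 du L, 4 di L, 5 plu: L, 6 ko L, 7 mi L, 8 si L.
Heavy syllables in the domain: 1, 2. The rightmost is syllable 2 (tot).
Primary stress: syllable 2 → el.ˈtot.du.di.plu:.ko.mi.si.du.

2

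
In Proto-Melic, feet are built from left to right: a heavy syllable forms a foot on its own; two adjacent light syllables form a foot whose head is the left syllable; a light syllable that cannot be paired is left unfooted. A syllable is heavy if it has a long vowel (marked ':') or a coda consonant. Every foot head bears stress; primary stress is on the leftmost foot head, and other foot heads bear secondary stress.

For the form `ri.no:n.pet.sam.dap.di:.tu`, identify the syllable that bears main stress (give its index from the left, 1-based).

2

Weights: 1 ri L, 2 no:n H, 3 pet H, 4 sam H, 5 dap H, 6 di: H, 7 tu L.
Parse left to right (heavy = foot alone; LL = one foot; stranded L unfooted): ri (ˈno:n) (ˈpet) (ˈsam) (ˈdap) (ˈdi:) tu.
Foot heads: 2, 3, 4, 5, 6.
Primary stress on the leftmost head = syllable 2.
Primary stress: syllable 2 → ri.ˈno:n.pet.sam.dap.di:.tu.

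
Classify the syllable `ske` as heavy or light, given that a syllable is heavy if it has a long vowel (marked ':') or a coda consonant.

`ske`: short vowel, open (no coda). Short vowel, open → light.

light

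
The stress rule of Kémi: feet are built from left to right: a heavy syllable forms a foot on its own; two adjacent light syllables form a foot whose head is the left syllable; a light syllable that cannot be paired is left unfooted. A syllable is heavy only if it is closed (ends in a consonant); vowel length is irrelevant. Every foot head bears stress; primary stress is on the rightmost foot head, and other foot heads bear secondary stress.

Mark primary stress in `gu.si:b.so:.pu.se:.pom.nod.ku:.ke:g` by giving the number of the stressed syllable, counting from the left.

9

Weights: 1 gu L, 2 si:b H, 3 so: L, 4 pu L, 5 se: L, 6 pom H, 7 nod H, 8 ku: L, 9 ke:g H.
Parse left to right (heavy = foot alone; LL = one foot; stranded L unfooted): gu (ˈsi:b) (ˈso:.pu) se: (ˈpom) (ˈnod) ku: (ˈke:g).
Foot heads: 2, 3, 6, 7, 9.
Primary stress on the rightmost head = syllable 9.
Primary stress: syllable 9 → gu.si:b.so:.pu.se:.pom.nod.ku:.ˈke:g.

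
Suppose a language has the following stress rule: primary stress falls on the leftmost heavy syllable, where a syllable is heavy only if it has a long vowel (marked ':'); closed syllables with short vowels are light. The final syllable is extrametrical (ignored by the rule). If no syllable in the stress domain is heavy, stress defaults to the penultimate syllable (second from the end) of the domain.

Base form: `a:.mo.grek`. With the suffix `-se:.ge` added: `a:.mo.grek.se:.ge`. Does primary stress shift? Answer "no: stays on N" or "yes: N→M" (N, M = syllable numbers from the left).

Base `a:.mo.grek` (3 syllables):
  The final syllable (3, grek) is extrametrical; the stress domain is syllables 1–2.
  Weights: 1 a: H, 2 mo L.
  Heavy syllables in the domain: 1. The leftmost is syllable 1 (a:).
  → primary stress on syllable 1.
Suffixed `a:.mo.grek.se:.ge` (5 syllables):
  The final syllable (5, ge) is extrametrical; the stress domain is syllables 1–4.
  Weights: 1 a: H, 2 mo L, 3 grek L, 4 se: H.
  Heavy syllables in the domain: 1, 4. The leftmost is syllable 1 (a:).
  → primary stress on syllable 1.

no: stays on 1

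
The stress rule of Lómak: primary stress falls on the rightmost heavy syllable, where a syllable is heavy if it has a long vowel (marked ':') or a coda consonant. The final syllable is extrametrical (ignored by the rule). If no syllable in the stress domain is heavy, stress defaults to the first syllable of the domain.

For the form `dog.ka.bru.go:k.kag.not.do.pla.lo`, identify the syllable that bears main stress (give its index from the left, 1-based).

6

The final syllable (9, lo) is extrametrical; the stress domain is syllables 1–8.
Weights: 1 dog H, 2 ka L, 3 bru L, 4 go:k H, 5 kag H, 6 not H, 7 do L, 8 pla L.
Heavy syllables in the domain: 1, 4, 5, 6. The rightmost is syllable 6 (not).
Primary stress: syllable 6 → dog.ka.bru.go:k.kag.ˈnot.do.pla.lo.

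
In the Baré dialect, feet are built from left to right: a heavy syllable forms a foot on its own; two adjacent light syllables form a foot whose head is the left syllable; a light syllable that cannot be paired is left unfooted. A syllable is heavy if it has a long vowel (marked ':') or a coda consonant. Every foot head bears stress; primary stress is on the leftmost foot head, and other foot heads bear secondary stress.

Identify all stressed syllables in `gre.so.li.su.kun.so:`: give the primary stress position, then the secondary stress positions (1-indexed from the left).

Weights: 1 gre L, 2 so L, 3 li L, 4 su L, 5 kun H, 6 so: H.
Parse left to right (heavy = foot alone; LL = one foot; stranded L unfooted): (ˈgre.so) (ˈli.su) (ˈkun) (ˈso:).
Foot heads: 1, 3, 5, 6.
Primary stress on the leftmost head = syllable 1.
Secondary stress on 3, 5, 6: ˈgre.so.ˌli.su.ˌkun.ˌso:.

primary 1, secondary 3, 5, 6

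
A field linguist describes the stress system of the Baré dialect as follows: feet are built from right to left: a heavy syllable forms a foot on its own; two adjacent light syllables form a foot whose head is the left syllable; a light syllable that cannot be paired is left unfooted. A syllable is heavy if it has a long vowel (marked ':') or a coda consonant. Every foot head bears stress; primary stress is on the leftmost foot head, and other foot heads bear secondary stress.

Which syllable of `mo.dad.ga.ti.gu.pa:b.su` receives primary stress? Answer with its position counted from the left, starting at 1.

Weights: 1 mo L, 2 dad H, 3 ga L, 4 ti L, 5 gu L, 6 pa:b H, 7 su L.
Parse right to left (heavy = foot alone; LL = one foot; stranded L unfooted): mo (ˈdad) ga (ˈti.gu) (ˈpa:b) su.
Foot heads: 2, 4, 6.
Primary stress on the leftmost head = syllable 2.
Primary stress: syllable 2 → mo.ˈdad.ga.ti.gu.pa:b.su.

2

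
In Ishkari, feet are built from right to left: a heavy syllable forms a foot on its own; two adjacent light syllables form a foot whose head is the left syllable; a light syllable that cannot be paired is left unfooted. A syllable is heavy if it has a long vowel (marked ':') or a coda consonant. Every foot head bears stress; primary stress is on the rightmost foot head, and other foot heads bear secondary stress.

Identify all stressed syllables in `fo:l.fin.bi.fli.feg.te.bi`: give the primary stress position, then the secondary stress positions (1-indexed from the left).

Weights: 1 fo:l H, 2 fin H, 3 bi L, 4 fli L, 5 feg H, 6 te L, 7 bi L.
Parse right to left (heavy = foot alone; LL = one foot; stranded L unfooted): (ˈfo:l) (ˈfin) (ˈbi.fli) (ˈfeg) (ˈte.bi).
Foot heads: 1, 2, 3, 5, 6.
Primary stress on the rightmost head = syllable 6.
Secondary stress on 1, 2, 3, 5: ˌfo:l.ˌfin.ˌbi.fli.ˌfeg.ˈte.bi.

primary 6, secondary 1, 2, 3, 5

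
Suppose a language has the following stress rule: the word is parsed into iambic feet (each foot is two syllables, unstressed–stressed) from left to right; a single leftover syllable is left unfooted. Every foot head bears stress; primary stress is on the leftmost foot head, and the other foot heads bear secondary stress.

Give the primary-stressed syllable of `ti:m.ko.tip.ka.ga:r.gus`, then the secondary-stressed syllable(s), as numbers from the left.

Parse left to right into iambic (σˈσ) feet: (ti:m.ˈko) (tip.ˈka) (ga:r.ˈgus).
Foot heads (stressed positions): 2, 4, 6.
End Rule Leftmost: primary stress on the leftmost head = syllable 2.
Secondary stress on 4, 6: ti:m.ˈko.tip.ˌka.ga:r.ˌgus.

primary 2, secondary 4, 6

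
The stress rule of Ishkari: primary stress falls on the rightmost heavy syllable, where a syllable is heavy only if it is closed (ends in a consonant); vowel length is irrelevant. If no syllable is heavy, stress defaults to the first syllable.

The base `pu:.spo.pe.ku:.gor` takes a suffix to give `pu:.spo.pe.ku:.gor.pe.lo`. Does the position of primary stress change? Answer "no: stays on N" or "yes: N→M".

no: stays on 5

Base `pu:.spo.pe.ku:.gor` (5 syllables):
  Weights: 1 pu: L, 2 spo L, 3 pe L, 4 ku: L, 5 gor H.
  Heavy syllables in the domain: 5. The rightmost is syllable 5 (gor).
  → primary stress on syllable 5.
Suffixed `pu:.spo.pe.ku:.gor.pe.lo` (7 syllables):
  Weights: 1 pu: L, 2 spo L, 3 pe L, 4 ku: L, 5 gor H, 6 pe L, 7 lo L.
  Heavy syllables in the domain: 5. The rightmost is syllable 5 (gor).
  → primary stress on syllable 5.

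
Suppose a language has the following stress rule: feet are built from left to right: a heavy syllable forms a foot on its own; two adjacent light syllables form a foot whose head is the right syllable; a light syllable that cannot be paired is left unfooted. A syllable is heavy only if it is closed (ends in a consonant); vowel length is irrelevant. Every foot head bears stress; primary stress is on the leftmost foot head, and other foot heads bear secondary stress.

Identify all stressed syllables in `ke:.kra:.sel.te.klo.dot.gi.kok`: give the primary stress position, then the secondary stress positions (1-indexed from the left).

Weights: 1 ke: L, 2 kra: L, 3 sel H, 4 te L, 5 klo L, 6 dot H, 7 gi L, 8 kok H.
Parse left to right (heavy = foot alone; LL = one foot; stranded L unfooted): (ke:.ˈkra:) (ˈsel) (te.ˈklo) (ˈdot) gi (ˈkok).
Foot heads: 2, 3, 5, 6, 8.
Primary stress on the leftmost head = syllable 2.
Secondary stress on 3, 5, 6, 8: ke:.ˈkra:.ˌsel.te.ˌklo.ˌdot.gi.ˌkok.

primary 2, secondary 3, 5, 6, 8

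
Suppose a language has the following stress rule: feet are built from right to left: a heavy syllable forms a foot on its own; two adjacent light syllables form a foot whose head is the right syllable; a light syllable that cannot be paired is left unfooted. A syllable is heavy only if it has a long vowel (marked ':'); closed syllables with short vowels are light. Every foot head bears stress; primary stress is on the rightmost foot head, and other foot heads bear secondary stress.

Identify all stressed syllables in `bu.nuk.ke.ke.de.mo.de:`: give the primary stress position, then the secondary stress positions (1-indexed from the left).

primary 7, secondary 2, 4, 6

Weights: 1 bu L, 2 nuk L, 3 ke L, 4 ke L, 5 de L, 6 mo L, 7 de: H.
Parse right to left (heavy = foot alone; LL = one foot; stranded L unfooted): (bu.ˈnuk) (ke.ˈke) (de.ˈmo) (ˈde:).
Foot heads: 2, 4, 6, 7.
Primary stress on the rightmost head = syllable 7.
Secondary stress on 2, 4, 6: bu.ˌnuk.ke.ˌke.de.ˌmo.ˈde:.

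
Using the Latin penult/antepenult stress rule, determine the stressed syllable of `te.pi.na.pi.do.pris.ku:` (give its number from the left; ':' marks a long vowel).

6

Classical Latin: stress the penult if heavy (long vowel or closed), else the antepenult.
Weights: 5 do L, 6 pris H, 7 ku: H.
The penult (syllable 6, pris) is heavy, so it takes stress.
Stress on syllable 6: te.pi.na.pi.do.ˈpris.ku:.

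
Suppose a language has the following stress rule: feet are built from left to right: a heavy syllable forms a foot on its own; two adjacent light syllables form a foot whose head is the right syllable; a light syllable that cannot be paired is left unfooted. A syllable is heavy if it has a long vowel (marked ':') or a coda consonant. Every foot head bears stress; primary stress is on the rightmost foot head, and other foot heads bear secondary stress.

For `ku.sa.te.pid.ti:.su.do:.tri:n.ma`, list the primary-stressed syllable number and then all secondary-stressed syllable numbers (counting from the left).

Weights: 1 ku L, 2 sa L, 3 te L, 4 pid H, 5 ti: H, 6 su L, 7 do: H, 8 tri:n H, 9 ma L.
Parse left to right (heavy = foot alone; LL = one foot; stranded L unfooted): (ku.ˈsa) te (ˈpid) (ˈti:) su (ˈdo:) (ˈtri:n) ma.
Foot heads: 2, 4, 5, 7, 8.
Primary stress on the rightmost head = syllable 8.
Secondary stress on 2, 4, 5, 7: ku.ˌsa.te.ˌpid.ˌti:.su.ˌdo:.ˈtri:n.ma.

primary 8, secondary 2, 4, 5, 7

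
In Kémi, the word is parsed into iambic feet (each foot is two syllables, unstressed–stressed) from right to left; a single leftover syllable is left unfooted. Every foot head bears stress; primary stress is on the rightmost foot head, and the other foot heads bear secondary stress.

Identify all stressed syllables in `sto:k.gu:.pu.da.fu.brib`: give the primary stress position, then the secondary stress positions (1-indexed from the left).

Parse right to left into iambic (σˈσ) feet: (sto:k.ˈgu:) (pu.ˈda) (fu.ˈbrib).
Foot heads (stressed positions): 2, 4, 6.
End Rule Rightmost: primary stress on the rightmost head = syllable 6.
Secondary stress on 2, 4: sto:k.ˌgu:.pu.ˌda.fu.ˈbrib.

primary 6, secondary 2, 4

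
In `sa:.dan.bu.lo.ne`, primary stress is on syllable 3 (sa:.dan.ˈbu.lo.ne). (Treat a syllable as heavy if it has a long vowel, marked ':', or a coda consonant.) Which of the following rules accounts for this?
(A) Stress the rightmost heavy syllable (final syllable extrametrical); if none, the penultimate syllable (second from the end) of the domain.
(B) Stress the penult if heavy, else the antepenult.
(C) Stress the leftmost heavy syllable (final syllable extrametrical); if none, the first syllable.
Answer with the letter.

Rule A → syllable 2 (observed: 3).
Rule B → syllable 3 ✓.
Rule C → syllable 1 (observed: 3).

B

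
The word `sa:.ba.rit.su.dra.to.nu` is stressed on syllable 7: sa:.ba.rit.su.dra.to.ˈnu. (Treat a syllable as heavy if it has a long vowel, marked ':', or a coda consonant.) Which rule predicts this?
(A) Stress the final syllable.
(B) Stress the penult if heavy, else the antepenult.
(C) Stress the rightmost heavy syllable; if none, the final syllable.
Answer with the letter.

Rule A → syllable 7 ✓.
Rule B → syllable 5 (observed: 7).
Rule C → syllable 3 (observed: 7).

A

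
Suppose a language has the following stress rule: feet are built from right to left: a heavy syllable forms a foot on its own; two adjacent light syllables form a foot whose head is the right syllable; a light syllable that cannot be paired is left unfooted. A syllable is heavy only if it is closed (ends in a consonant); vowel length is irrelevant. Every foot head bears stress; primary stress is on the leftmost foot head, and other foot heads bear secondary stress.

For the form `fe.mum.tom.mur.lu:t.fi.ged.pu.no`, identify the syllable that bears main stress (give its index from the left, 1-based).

Weights: 1 fe L, 2 mum H, 3 tom H, 4 mur H, 5 lu:t H, 6 fi L, 7 ged H, 8 pu L, 9 no L.
Parse right to left (heavy = foot alone; LL = one foot; stranded L unfooted): fe (ˈmum) (ˈtom) (ˈmur) (ˈlu:t) fi (ˈged) (pu.ˈno).
Foot heads: 2, 3, 4, 5, 7, 9.
Primary stress on the leftmost head = syllable 2.
Primary stress: syllable 2 → fe.ˈmum.tom.mur.lu:t.fi.ged.pu.no.

2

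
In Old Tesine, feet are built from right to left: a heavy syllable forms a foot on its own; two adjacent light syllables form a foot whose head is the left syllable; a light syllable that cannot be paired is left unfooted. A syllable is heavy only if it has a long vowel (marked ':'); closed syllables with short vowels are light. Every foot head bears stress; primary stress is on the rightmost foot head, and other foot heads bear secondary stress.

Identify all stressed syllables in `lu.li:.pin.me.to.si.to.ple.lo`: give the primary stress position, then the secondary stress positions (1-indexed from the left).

primary 8, secondary 2, 4, 6

Weights: 1 lu L, 2 li: H, 3 pin L, 4 me L, 5 to L, 6 si L, 7 to L, 8 ple L, 9 lo L.
Parse right to left (heavy = foot alone; LL = one foot; stranded L unfooted): lu (ˈli:) pin (ˈme.to) (ˈsi.to) (ˈple.lo).
Foot heads: 2, 4, 6, 8.
Primary stress on the rightmost head = syllable 8.
Secondary stress on 2, 4, 6: lu.ˌli:.pin.ˌme.to.ˌsi.to.ˈple.lo.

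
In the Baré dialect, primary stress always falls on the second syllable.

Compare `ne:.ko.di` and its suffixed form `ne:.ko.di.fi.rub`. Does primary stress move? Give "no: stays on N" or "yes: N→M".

no: stays on 2

Base `ne:.ko.di` (3 syllables):
  The word has 3 syllables; the second syllable is syllable 2 (ko).
  → primary stress on syllable 2.
Suffixed `ne:.ko.di.fi.rub` (5 syllables):
  The word has 5 syllables; the second syllable is syllable 2 (ko).
  → primary stress on syllable 2.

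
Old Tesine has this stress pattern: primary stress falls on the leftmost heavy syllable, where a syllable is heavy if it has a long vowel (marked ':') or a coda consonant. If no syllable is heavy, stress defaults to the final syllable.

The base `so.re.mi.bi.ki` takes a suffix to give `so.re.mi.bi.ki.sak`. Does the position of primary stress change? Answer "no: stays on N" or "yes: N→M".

yes: 5→6

Base `so.re.mi.bi.ki` (5 syllables):
  Weights: 1 so L, 2 re L, 3 mi L, 4 bi L, 5 ki L.
  No heavy syllable in the domain; default to the final syllable = syllable 5.
  → primary stress on syllable 5.
Suffixed `so.re.mi.bi.ki.sak` (6 syllables):
  Weights: 1 so L, 2 re L, 3 mi L, 4 bi L, 5 ki L, 6 sak H.
  Heavy syllables in the domain: 6. The leftmost is syllable 6 (sak).
  → primary stress on syllable 6.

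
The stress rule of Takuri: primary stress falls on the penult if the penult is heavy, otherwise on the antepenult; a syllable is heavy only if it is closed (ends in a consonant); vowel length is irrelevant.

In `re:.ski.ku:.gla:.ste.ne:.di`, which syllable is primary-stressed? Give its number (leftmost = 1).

Weights: 5 ste L, 6 ne: L, 7 di L.
The penult (syllable 6, ne:) is light, so stress falls on the antepenult (syllable 5, ste).
Primary stress: syllable 5 → re:.ski.ku:.gla:.ˈste.ne:.di.

5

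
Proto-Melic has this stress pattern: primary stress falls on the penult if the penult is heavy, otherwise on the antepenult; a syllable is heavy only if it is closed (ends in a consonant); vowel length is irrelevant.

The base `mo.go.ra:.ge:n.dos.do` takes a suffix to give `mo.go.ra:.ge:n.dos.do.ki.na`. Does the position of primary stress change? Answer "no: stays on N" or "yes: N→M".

yes: 5→6

Base `mo.go.ra:.ge:n.dos.do` (6 syllables):
  Weights: 4 ge:n H, 5 dos H, 6 do L.
  The penult (syllable 5, dos) is heavy, so it takes stress.
  → primary stress on syllable 5.
Suffixed `mo.go.ra:.ge:n.dos.do.ki.na` (8 syllables):
  Weights: 6 do L, 7 ki L, 8 na L.
  The penult (syllable 7, ki) is light, so stress falls on the antepenult (syllable 6, do).
  → primary stress on syllable 6.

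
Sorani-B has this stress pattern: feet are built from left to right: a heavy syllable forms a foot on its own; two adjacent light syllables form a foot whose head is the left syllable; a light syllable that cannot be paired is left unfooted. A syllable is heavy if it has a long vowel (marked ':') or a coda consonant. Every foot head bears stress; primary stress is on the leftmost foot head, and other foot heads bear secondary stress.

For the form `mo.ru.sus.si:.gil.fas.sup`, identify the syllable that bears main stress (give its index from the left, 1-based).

Weights: 1 mo L, 2 ru L, 3 sus H, 4 si: H, 5 gil H, 6 fas H, 7 sup H.
Parse left to right (heavy = foot alone; LL = one foot; stranded L unfooted): (ˈmo.ru) (ˈsus) (ˈsi:) (ˈgil) (ˈfas) (ˈsup).
Foot heads: 1, 3, 4, 5, 6, 7.
Primary stress on the leftmost head = syllable 1.
Primary stress: syllable 1 → ˈmo.ru.sus.si:.gil.fas.sup.

1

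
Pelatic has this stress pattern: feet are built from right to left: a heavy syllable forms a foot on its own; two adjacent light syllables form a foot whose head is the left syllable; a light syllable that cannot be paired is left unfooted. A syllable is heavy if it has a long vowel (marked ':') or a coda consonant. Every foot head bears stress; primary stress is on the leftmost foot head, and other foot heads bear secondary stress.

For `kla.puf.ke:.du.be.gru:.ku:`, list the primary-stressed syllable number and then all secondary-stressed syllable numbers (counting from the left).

primary 2, secondary 3, 4, 6, 7

Weights: 1 kla L, 2 puf H, 3 ke: H, 4 du L, 5 be L, 6 gru: H, 7 ku: H.
Parse right to left (heavy = foot alone; LL = one foot; stranded L unfooted): kla (ˈpuf) (ˈke:) (ˈdu.be) (ˈgru:) (ˈku:).
Foot heads: 2, 3, 4, 6, 7.
Primary stress on the leftmost head = syllable 2.
Secondary stress on 3, 4, 6, 7: kla.ˈpuf.ˌke:.ˌdu.be.ˌgru:.ˌku:.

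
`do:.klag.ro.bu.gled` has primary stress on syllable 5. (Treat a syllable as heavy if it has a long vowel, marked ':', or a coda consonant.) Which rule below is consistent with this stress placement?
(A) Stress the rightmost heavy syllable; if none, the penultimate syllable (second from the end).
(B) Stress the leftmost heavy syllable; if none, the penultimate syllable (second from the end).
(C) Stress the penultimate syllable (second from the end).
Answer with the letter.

A

Rule A → syllable 5 ✓.
Rule B → syllable 1 (observed: 5).
Rule C → syllable 4 (observed: 5).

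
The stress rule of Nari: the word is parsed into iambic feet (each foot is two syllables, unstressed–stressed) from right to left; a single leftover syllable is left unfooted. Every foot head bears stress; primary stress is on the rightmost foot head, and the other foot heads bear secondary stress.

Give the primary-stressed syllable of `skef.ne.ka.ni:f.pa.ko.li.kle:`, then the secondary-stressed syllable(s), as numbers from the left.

Parse right to left into iambic (σˈσ) feet: (skef.ˈne) (ka.ˈni:f) (pa.ˈko) (li.ˈkle:).
Foot heads (stressed positions): 2, 4, 6, 8.
End Rule Rightmost: primary stress on the rightmost head = syllable 8.
Secondary stress on 2, 4, 6: skef.ˌne.ka.ˌni:f.pa.ˌko.li.ˈkle:.

primary 8, secondary 2, 4, 6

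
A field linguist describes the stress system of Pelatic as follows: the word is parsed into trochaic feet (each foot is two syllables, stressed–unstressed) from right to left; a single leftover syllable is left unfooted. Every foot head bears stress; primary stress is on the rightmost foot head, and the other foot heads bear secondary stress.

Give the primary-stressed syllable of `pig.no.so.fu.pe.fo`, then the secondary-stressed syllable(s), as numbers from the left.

primary 5, secondary 1, 3

Parse right to left into trochaic (ˈσσ) feet: (ˈpig.no) (ˈso.fu) (ˈpe.fo).
Foot heads (stressed positions): 1, 3, 5.
End Rule Rightmost: primary stress on the rightmost head = syllable 5.
Secondary stress on 1, 3: ˌpig.no.ˌso.fu.ˈpe.fo.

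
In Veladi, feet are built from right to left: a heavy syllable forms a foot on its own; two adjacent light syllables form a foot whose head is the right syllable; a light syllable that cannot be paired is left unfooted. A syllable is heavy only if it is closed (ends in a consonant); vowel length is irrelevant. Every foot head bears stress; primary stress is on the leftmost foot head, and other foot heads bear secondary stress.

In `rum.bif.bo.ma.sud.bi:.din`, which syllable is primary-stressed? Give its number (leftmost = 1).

1

Weights: 1 rum H, 2 bif H, 3 bo L, 4 ma L, 5 sud H, 6 bi: L, 7 din H.
Parse right to left (heavy = foot alone; LL = one foot; stranded L unfooted): (ˈrum) (ˈbif) (bo.ˈma) (ˈsud) bi: (ˈdin).
Foot heads: 1, 2, 4, 5, 7.
Primary stress on the leftmost head = syllable 1.
Primary stress: syllable 1 → ˈrum.bif.bo.ma.sud.bi:.din.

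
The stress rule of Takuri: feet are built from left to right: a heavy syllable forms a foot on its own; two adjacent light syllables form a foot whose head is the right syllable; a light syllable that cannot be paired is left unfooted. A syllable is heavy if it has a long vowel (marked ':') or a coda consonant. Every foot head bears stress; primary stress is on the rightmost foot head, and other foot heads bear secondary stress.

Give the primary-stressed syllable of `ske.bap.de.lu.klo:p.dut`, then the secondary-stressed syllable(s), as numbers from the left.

Weights: 1 ske L, 2 bap H, 3 de L, 4 lu L, 5 klo:p H, 6 dut H.
Parse left to right (heavy = foot alone; LL = one foot; stranded L unfooted): ske (ˈbap) (de.ˈlu) (ˈklo:p) (ˈdut).
Foot heads: 2, 4, 5, 6.
Primary stress on the rightmost head = syllable 6.
Secondary stress on 2, 4, 5: ske.ˌbap.de.ˌlu.ˌklo:p.ˈdut.

primary 6, secondary 2, 4, 5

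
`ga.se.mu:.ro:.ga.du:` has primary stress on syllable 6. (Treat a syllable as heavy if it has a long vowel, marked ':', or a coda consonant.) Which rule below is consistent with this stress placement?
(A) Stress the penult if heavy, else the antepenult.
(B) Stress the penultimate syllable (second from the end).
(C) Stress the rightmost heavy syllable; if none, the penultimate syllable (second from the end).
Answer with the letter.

Rule A → syllable 4 (observed: 6).
Rule B → syllable 5 (observed: 6).
Rule C → syllable 6 ✓.

C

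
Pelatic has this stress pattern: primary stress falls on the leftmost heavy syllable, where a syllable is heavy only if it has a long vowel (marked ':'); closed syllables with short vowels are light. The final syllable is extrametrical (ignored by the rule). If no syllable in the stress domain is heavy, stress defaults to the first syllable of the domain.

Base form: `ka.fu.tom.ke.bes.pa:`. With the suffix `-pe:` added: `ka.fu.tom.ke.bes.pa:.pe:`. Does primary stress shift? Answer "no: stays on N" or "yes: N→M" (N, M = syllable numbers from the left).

Base `ka.fu.tom.ke.bes.pa:` (6 syllables):
  The final syllable (6, pa:) is extrametrical; the stress domain is syllables 1–5.
  Weights: 1 ka L, 2 fu L, 3 tom L, 4 ke L, 5 bes L.
  No heavy syllable in the domain; default to the first syllable of the domain = syllable 1.
  → primary stress on syllable 1.
Suffixed `ka.fu.tom.ke.bes.pa:.pe:` (7 syllables):
  The final syllable (7, pe:) is extrametrical; the stress domain is syllables 1–6.
  Weights: 1 ka L, 2 fu L, 3 tom L, 4 ke L, 5 bes L, 6 pa: H.
  Heavy syllables in the domain: 6. The leftmost is syllable 6 (pa:).
  → primary stress on syllable 6.

yes: 1→6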